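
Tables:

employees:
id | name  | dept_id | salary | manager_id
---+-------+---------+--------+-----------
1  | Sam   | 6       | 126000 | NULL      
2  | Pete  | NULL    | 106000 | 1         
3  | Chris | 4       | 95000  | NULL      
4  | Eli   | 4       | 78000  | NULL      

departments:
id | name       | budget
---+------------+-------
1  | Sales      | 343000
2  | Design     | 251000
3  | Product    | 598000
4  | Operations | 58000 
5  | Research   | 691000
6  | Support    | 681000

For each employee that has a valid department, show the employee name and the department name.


INNER JOIN keeps only employees rows whose dept_id matches an id in departments. Walk through each employee:
  - employee 1 (Sam): dept_id=6 -> matches Support
  - employee 2 (Pete): dept_id=NULL, no match -> dropped
  - employee 3 (Chris): dept_id=4 -> matches Operations
  - employee 4 (Eli): dept_id=4 -> matches Operations
So 1 of 4 rows is dropped.

SQL:
SELECT a.name, b.name AS department
FROM employees a
INNER JOIN departments b ON a.dept_id = b.id

Result:
name  | department
------+-----------
Sam   | Support   
Chris | Operations
Eli   | Operations


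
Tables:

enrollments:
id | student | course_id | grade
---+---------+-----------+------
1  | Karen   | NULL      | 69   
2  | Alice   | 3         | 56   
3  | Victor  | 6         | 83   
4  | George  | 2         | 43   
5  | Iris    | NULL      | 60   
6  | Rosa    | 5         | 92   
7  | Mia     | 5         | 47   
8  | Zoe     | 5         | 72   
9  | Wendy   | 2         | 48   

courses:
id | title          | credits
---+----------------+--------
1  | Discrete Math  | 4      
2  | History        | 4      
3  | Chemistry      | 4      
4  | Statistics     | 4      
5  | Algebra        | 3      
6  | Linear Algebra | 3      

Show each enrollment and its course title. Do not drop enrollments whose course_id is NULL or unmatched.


LEFT JOIN keeps every row from enrollments (the left table); where course_id has no match in courses, the course columns become NULL. Walk through each enrollment:
  - enrollment 1 (Karen): course_id=NULL, no match -> kept with NULL
  - enrollment 2 (Alice): course_id=3 -> matches Chemistry
  - enrollment 3 (Victor): course_id=6 -> matches Linear Algebra
  - enrollment 4 (George): course_id=2 -> matches History
  - enrollment 5 (Iris): course_id=NULL, no match -> kept with NULL
  - enrollment 6 (Rosa): course_id=5 -> matches Algebra
  - enrollment 7 (Mia): course_id=5 -> matches Algebra
  - enrollment 8 (Zoe): course_id=5 -> matches Algebra
  - enrollment 9 (Wendy): course_id=2 -> matches History
All 9 rows appear; 2 have NULL course.

SQL:
SELECT a.student, b.title AS course
FROM enrollments a
LEFT JOIN courses b ON a.course_id = b.id

Result:
student | course        
--------+---------------
Karen   | NULL          
Alice   | Chemistry     
Victor  | Linear Algebra
George  | History       
Iris    | NULL          
Rosa    | Algebra       
Mia     | Algebra       
Zoe     | Algebra       
Wendy   | History       


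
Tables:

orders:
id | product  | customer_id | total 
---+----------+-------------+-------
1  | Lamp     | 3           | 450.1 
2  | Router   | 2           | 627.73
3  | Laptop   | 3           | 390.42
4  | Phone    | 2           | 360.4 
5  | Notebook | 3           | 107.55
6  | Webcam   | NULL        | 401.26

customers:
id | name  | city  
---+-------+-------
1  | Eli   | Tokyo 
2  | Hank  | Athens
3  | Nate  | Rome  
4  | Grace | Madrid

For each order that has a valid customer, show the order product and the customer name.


INNER JOIN keeps only orders rows whose customer_id matches an id in customers. Walk through each order:
  - order 1 (Lamp): customer_id=3 -> matches Nate
  - order 2 (Router): customer_id=2 -> matches Hank
  - order 3 (Laptop): customer_id=3 -> matches Nate
  - order 4 (Phone): customer_id=2 -> matches Hank
  - order 5 (Notebook): customer_id=3 -> matches Nate
  - order 6 (Webcam): customer_id=NULL, no match -> dropped
So 1 of 6 rows is dropped.

SQL:
SELECT a.product, b.name AS customer
FROM orders a
INNER JOIN customers b ON a.customer_id = b.id

Result:
product  | customer
---------+---------
Lamp     | Nate    
Router   | Hank    
Laptop   | Nate    
Phone    | Hank    
Notebook | Nate    


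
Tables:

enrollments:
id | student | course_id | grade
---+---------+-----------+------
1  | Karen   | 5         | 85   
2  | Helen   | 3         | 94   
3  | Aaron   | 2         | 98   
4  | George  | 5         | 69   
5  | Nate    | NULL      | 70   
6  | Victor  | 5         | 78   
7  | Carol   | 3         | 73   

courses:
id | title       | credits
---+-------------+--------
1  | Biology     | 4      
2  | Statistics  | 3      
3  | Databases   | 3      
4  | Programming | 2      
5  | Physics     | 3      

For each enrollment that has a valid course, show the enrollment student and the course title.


INNER JOIN keeps only enrollments rows whose course_id matches an id in courses. Walk through each enrollment:
  - enrollment 1 (Karen): course_id=5 -> matches Physics
  - enrollment 2 (Helen): course_id=3 -> matches Databases
  - enrollment 3 (Aaron): course_id=2 -> matches Statistics
  - enrollment 4 (George): course_id=5 -> matches Physics
  - enrollment 5 (Nate): course_id=NULL, no match -> dropped
  - enrollment 6 (Victor): course_id=5 -> matches Physics
  - enrollment 7 (Carol): course_id=3 -> matches Databases
So 1 of 7 rows is dropped.

SQL:
SELECT a.student, b.title AS course
FROM enrollments a
INNER JOIN courses b ON a.course_id = b.id

Result:
student | course    
--------+-----------
Karen   | Physics   
Helen   | Databases 
Aaron   | Statistics
George  | Physics   
Victor  | Physics   
Carol   | Databases 


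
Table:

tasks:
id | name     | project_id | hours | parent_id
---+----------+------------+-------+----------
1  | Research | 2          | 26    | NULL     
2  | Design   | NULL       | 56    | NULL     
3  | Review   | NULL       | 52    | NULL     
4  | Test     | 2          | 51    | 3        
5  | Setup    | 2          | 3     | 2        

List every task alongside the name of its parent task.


This is a self-join: tasks is joined to a second copy of itself, matching each row's parent_id to another row's id. Use LEFT JOIN so rows with parent_id=NULL are kept.
  - task 1 (Research): parent_id=NULL -> NULL
  - task 2 (Design): parent_id=NULL -> NULL
  - task 3 (Review): parent_id=NULL -> NULL
  - task 4 (Test): parent_id=3 -> Review
  - task 5 (Setup): parent_id=2 -> Design

SQL:
SELECT a.name AS item, b.name AS parent
FROM tasks a
LEFT JOIN tasks b ON a.parent_id = b.id

Result:
item     | parent
---------+-------
Research | NULL  
Design   | NULL  
Review   | NULL  
Test     | Review
Setup    | Design


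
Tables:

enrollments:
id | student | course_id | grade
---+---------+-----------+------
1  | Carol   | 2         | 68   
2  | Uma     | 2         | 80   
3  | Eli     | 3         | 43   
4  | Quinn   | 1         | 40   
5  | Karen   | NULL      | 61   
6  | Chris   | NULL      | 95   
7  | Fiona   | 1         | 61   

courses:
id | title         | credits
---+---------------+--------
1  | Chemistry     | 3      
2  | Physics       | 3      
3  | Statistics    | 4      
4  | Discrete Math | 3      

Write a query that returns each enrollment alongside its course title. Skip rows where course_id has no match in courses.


INNER JOIN keeps only enrollments rows whose course_id matches an id in courses. Walk through each enrollment:
  - enrollment 1 (Carol): course_id=2 -> matches Physics
  - enrollment 2 (Uma): course_id=2 -> matches Physics
  - enrollment 3 (Eli): course_id=3 -> matches Statistics
  - enrollment 4 (Quinn): course_id=1 -> matches Chemistry
  - enrollment 5 (Karen): course_id=NULL, no match -> dropped
  - enrollment 6 (Chris): course_id=NULL, no match -> dropped
  - enrollment 7 (Fiona): course_id=1 -> matches Chemistry
So 2 of 7 rows are dropped.

SQL:
SELECT a.student, b.title AS course
FROM enrollments a
INNER JOIN courses b ON a.course_id = b.id

Result:
student | course    
--------+-----------
Carol   | Physics   
Uma     | Physics   
Eli     | Statistics
Quinn   | Chemistry 
Fiona   | Chemistry 


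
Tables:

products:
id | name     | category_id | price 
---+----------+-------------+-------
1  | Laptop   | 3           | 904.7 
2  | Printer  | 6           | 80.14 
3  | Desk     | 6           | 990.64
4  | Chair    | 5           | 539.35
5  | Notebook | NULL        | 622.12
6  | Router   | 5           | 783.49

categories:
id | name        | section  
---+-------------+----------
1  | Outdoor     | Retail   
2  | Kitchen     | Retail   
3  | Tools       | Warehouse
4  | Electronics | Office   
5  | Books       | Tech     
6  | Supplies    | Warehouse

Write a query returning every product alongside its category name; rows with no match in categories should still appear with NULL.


LEFT JOIN keeps every row from products (the left table); where category_id has no match in categories, the category columns become NULL. Walk through each product:
  - product 1 (Laptop): category_id=3 -> matches Tools
  - product 2 (Printer): category_id=6 -> matches Supplies
  - product 3 (Desk): category_id=6 -> matches Supplies
  - product 4 (Chair): category_id=5 -> matches Books
  - product 5 (Notebook): category_id=NULL, no match -> kept with NULL
  - product 6 (Router): category_id=5 -> matches Books
All 6 rows appear; 1 has NULL category.

SQL:
SELECT a.name, b.name AS category
FROM products a
LEFT JOIN categories b ON a.category_id = b.id

Result:
name     | category
---------+---------
Laptop   | Tools   
Printer  | Supplies
Desk     | Supplies
Chair    | Books   
Notebook | NULL    
Router   | Books   


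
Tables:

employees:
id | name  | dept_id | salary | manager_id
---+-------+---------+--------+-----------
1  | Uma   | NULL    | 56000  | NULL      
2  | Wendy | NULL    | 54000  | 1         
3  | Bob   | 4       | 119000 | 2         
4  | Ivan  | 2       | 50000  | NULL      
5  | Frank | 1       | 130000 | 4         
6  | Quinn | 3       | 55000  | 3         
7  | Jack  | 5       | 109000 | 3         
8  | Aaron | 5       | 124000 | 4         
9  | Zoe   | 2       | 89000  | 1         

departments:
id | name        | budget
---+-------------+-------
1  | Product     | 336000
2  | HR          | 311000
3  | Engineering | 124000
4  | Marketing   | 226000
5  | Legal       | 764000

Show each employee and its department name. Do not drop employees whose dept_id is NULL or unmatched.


LEFT JOIN keeps every row from employees (the left table); where dept_id has no match in departments, the department columns become NULL. Walk through each employee:
  - employee 1 (Uma): dept_id=NULL, no match -> kept with NULL
  - employee 2 (Wendy): dept_id=NULL, no match -> kept with NULL
  - employee 3 (Bob): dept_id=4 -> matches Marketing
  - employee 4 (Ivan): dept_id=2 -> matches HR
  - employee 5 (Frank): dept_id=1 -> matches Product
  - employee 6 (Quinn): dept_id=3 -> matches Engineering
  - employee 7 (Jack): dept_id=5 -> matches Legal
  - employee 8 (Aaron): dept_id=5 -> matches Legal
  - employee 9 (Zoe): dept_id=2 -> matches HR
All 9 rows appear; 2 have NULL department.

SQL:
SELECT a.name, b.name AS department
FROM employees a
LEFT JOIN departments b ON a.dept_id = b.id

Result:
name  | department 
------+------------
Uma   | NULL       
Wendy | NULL       
Bob   | Marketing  
Ivan  | HR         
Frank | Product    
Quinn | Engineering
Jack  | Legal      
Aaron | Legal      
Zoe   | HR         


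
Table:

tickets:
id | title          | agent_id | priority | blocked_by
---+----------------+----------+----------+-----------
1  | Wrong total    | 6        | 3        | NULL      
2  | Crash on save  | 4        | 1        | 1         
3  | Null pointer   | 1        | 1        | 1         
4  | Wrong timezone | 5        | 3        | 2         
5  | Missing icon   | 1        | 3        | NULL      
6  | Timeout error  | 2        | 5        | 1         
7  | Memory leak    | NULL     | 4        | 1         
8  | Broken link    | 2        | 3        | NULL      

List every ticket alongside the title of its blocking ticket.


This is a self-join: tickets is joined to a second copy of itself, matching each row's blocked_by to another row's id. Use LEFT JOIN so rows with blocked_by=NULL are kept.
  - ticket 1 (Wrong total): blocked_by=NULL -> NULL
  - ticket 2 (Crash on save): blocked_by=1 -> Wrong total
  - ticket 3 (Null pointer): blocked_by=1 -> Wrong total
  - ticket 4 (Wrong timezone): blocked_by=2 -> Crash on save
  - ticket 5 (Missing icon): blocked_by=NULL -> NULL
  - ticket 6 (Timeout error): blocked_by=1 -> Wrong total
  - ticket 7 (Memory leak): blocked_by=1 -> Wrong total
  - ticket 8 (Broken link): blocked_by=NULL -> NULL

SQL:
SELECT a.title AS item, b.title AS blocked_by
FROM tickets a
LEFT JOIN tickets b ON a.blocked_by = b.id

Result:
item           | blocked_by   
---------------+--------------
Wrong total    | NULL         
Crash on save  | Wrong total  
Null pointer   | Wrong total  
Wrong timezone | Crash on save
Missing icon   | NULL         
Timeout error  | Wrong total  
Memory leak    | Wrong total  
Broken link    | NULL         


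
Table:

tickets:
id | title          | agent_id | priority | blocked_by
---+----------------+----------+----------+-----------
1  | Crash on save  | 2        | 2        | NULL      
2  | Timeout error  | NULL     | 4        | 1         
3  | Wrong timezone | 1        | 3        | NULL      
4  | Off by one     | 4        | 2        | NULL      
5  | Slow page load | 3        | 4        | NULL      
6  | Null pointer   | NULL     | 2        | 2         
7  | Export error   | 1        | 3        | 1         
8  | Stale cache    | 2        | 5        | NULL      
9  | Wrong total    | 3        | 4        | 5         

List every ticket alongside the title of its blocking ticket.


This is a self-join: tickets is joined to a second copy of itself, matching each row's blocked_by to another row's id. Use LEFT JOIN so rows with blocked_by=NULL are kept.
  - ticket 1 (Crash on save): blocked_by=NULL -> NULL
  - ticket 2 (Timeout error): blocked_by=1 -> Crash on save
  - ticket 3 (Wrong timezone): blocked_by=NULL -> NULL
  - ticket 4 (Off by one): blocked_by=NULL -> NULL
  - ticket 5 (Slow page load): blocked_by=NULL -> NULL
  - ticket 6 (Null pointer): blocked_by=2 -> Timeout error
  - ticket 7 (Export error): blocked_by=1 -> Crash on save
  - ticket 8 (Stale cache): blocked_by=NULL -> NULL
  - ticket 9 (Wrong total): blocked_by=5 -> Slow page load

SQL:
SELECT a.title AS item, b.title AS blocked_by
FROM tickets a
LEFT JOIN tickets b ON a.blocked_by = b.id

Result:
item           | blocked_by    
---------------+---------------
Crash on save  | NULL          
Timeout error  | Crash on save 
Wrong timezone | NULL          
Off by one     | NULL          
Slow page load | NULL          
Null pointer   | Timeout error 
Export error   | Crash on save 
Stale cache    | NULL          
Wrong total    | Slow page load


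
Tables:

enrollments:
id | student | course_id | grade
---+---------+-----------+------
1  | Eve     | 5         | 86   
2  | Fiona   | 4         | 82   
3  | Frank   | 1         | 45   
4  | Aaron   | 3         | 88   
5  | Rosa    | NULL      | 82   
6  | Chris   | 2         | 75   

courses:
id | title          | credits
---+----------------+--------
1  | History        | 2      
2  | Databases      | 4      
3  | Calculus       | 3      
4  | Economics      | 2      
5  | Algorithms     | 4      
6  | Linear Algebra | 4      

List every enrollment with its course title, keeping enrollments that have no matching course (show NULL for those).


LEFT JOIN keeps every row from enrollments (the left table); where course_id has no match in courses, the course columns become NULL. Walk through each enrollment:
  - enrollment 1 (Eve): course_id=5 -> matches Algorithms
  - enrollment 2 (Fiona): course_id=4 -> matches Economics
  - enrollment 3 (Frank): course_id=1 -> matches History
  - enrollment 4 (Aaron): course_id=3 -> matches Calculus
  - enrollment 5 (Rosa): course_id=NULL, no match -> kept with NULL
  - enrollment 6 (Chris): course_id=2 -> matches Databases
All 6 rows appear; 1 has NULL course.

SQL:
SELECT a.student, b.title AS course
FROM enrollments a
LEFT JOIN courses b ON a.course_id = b.id

Result:
student | course    
--------+-----------
Eve     | Algorithms
Fiona   | Economics 
Frank   | History   
Aaron   | Calculus  
Rosa    | NULL      
Chris   | Databases 


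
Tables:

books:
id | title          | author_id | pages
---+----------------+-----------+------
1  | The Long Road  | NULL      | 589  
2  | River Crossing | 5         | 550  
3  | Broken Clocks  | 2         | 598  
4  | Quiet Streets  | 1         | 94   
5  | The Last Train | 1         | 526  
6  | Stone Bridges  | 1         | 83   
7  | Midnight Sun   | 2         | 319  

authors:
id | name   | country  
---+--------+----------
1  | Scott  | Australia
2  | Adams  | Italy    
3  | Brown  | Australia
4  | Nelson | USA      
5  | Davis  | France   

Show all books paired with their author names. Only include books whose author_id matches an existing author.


INNER JOIN keeps only books rows whose author_id matches an id in authors. Walk through each book:
  - book 1 (The Long Road): author_id=NULL, no match -> dropped
  - book 2 (River Crossing): author_id=5 -> matches Davis
  - book 3 (Broken Clocks): author_id=2 -> matches Adams
  - book 4 (Quiet Streets): author_id=1 -> matches Scott
  - book 5 (The Last Train): author_id=1 -> matches Scott
  - book 6 (Stone Bridges): author_id=1 -> matches Scott
  - book 7 (Midnight Sun): author_id=2 -> matches Adams
So 1 of 7 rows is dropped.

SQL:
SELECT a.title, b.name AS author
FROM books a
INNER JOIN authors b ON a.author_id = b.id

Result:
title          | author
---------------+-------
River Crossing | Davis 
Broken Clocks  | Adams 
Quiet Streets  | Scott 
The Last Train | Scott 
Stone Bridges  | Scott 
Midnight Sun   | Adams 


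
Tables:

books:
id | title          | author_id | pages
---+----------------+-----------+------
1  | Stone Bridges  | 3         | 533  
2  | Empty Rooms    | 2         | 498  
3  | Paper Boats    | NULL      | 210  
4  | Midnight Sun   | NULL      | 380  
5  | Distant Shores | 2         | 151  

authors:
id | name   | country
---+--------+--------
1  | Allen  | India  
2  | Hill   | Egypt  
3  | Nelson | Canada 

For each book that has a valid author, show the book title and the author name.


INNER JOIN keeps only books rows whose author_id matches an id in authors. Walk through each book:
  - book 1 (Stone Bridges): author_id=3 -> matches Nelson
  - book 2 (Empty Rooms): author_id=2 -> matches Hill
  - book 3 (Paper Boats): author_id=NULL, no match -> dropped
  - book 4 (Midnight Sun): author_id=NULL, no match -> dropped
  - book 5 (Distant Shores): author_id=2 -> matches Hill
So 2 of 5 rows are dropped.

SQL:
SELECT a.title, b.name AS author
FROM books a
INNER JOIN authors b ON a.author_id = b.id

Result:
title          | author
---------------+-------
Stone Bridges  | Nelson
Empty Rooms    | Hill  
Distant Shores | Hill  


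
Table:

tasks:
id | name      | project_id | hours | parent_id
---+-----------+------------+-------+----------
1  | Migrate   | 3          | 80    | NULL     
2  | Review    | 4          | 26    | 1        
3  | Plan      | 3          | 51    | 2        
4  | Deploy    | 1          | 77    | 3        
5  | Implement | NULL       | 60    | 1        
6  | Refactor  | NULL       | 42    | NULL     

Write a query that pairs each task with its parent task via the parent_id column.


This is a self-join: tasks is joined to a second copy of itself, matching each row's parent_id to another row's id. Use LEFT JOIN so rows with parent_id=NULL are kept.
  - task 1 (Migrate): parent_id=NULL -> NULL
  - task 2 (Review): parent_id=1 -> Migrate
  - task 3 (Plan): parent_id=2 -> Review
  - task 4 (Deploy): parent_id=3 -> Plan
  - task 5 (Implement): parent_id=1 -> Migrate
  - task 6 (Refactor): parent_id=NULL -> NULL

SQL:
SELECT a.name AS item, b.name AS parent
FROM tasks a
LEFT JOIN tasks b ON a.parent_id = b.id

Result:
item      | parent 
----------+--------
Migrate   | NULL   
Review    | Migrate
Plan      | Review 
Deploy    | Plan   
Implement | Migrate
Refactor  | NULL   


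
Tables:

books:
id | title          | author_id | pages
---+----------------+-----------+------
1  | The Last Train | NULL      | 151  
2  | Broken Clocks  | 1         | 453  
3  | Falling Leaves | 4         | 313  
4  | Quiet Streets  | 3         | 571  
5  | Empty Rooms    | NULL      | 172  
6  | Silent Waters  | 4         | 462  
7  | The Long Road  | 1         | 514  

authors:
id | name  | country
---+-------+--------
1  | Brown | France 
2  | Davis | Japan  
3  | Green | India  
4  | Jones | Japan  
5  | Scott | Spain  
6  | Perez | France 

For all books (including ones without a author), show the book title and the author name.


LEFT JOIN keeps every row from books (the left table); where author_id has no match in authors, the author columns become NULL. Walk through each book:
  - book 1 (The Last Train): author_id=NULL, no match -> kept with NULL
  - book 2 (Broken Clocks): author_id=1 -> matches Brown
  - book 3 (Falling Leaves): author_id=4 -> matches Jones
  - book 4 (Quiet Streets): author_id=3 -> matches Green
  - book 5 (Empty Rooms): author_id=NULL, no match -> kept with NULL
  - book 6 (Silent Waters): author_id=4 -> matches Jones
  - book 7 (The Long Road): author_id=1 -> matches Brown
All 7 rows appear; 2 have NULL author.

SQL:
SELECT a.title, b.name AS author
FROM books a
LEFT JOIN authors b ON a.author_id = b.id

Result:
title          | author
---------------+-------
The Last Train | NULL  
Broken Clocks  | Brown 
Falling Leaves | Jones 
Quiet Streets  | Green 
Empty Rooms    | NULL  
Silent Waters  | Jones 
The Long Road  | Brown 


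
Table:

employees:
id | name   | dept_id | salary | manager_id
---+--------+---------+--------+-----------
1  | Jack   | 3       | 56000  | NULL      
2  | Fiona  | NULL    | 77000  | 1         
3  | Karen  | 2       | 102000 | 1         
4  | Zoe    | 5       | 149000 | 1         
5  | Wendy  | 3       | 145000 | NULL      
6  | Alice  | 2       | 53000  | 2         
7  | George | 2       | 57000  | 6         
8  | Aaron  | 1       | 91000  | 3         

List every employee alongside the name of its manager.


This is a self-join: employees is joined to a second copy of itself, matching each row's manager_id to another row's id. Use LEFT JOIN so rows with manager_id=NULL are kept.
  - employee 1 (Jack): manager_id=NULL -> NULL
  - employee 2 (Fiona): manager_id=1 -> Jack
  - employee 3 (Karen): manager_id=1 -> Jack
  - employee 4 (Zoe): manager_id=1 -> Jack
  - employee 5 (Wendy): manager_id=NULL -> NULL
  - employee 6 (Alice): manager_id=2 -> Fiona
  - employee 7 (George): manager_id=6 -> Alice
  - employee 8 (Aaron): manager_id=3 -> Karen

SQL:
SELECT a.name AS item, b.name AS manager
FROM employees a
LEFT JOIN employees b ON a.manager_id = b.id

Result:
item   | manager
-------+--------
Jack   | NULL   
Fiona  | Jack   
Karen  | Jack   
Zoe    | Jack   
Wendy  | NULL   
Alice  | Fiona  
George | Alice  
Aaron  | Karen  


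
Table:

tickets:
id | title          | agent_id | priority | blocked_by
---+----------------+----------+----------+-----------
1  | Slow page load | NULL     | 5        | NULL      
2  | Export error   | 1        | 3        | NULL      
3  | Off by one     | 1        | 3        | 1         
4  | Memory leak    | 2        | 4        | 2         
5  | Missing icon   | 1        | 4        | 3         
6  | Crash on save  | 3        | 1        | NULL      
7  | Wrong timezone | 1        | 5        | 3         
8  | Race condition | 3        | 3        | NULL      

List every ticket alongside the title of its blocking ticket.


This is a self-join: tickets is joined to a second copy of itself, matching each row's blocked_by to another row's id. Use LEFT JOIN so rows with blocked_by=NULL are kept.
  - ticket 1 (Slow page load): blocked_by=NULL -> NULL
  - ticket 2 (Export error): blocked_by=NULL -> NULL
  - ticket 3 (Off by one): blocked_by=1 -> Slow page load
  - ticket 4 (Memory leak): blocked_by=2 -> Export error
  - ticket 5 (Missing icon): blocked_by=3 -> Off by one
  - ticket 6 (Crash on save): blocked_by=NULL -> NULL
  - ticket 7 (Wrong timezone): blocked_by=3 -> Off by one
  - ticket 8 (Race condition): blocked_by=NULL -> NULL

SQL:
SELECT a.title AS item, b.title AS blocked_by
FROM tickets a
LEFT JOIN tickets b ON a.blocked_by = b.id

Result:
item           | blocked_by    
---------------+---------------
Slow page load | NULL          
Export error   | NULL          
Off by one     | Slow page load
Memory leak    | Export error  
Missing icon   | Off by one    
Crash on save  | NULL          
Wrong timezone | Off by one    
Race condition | NULL          


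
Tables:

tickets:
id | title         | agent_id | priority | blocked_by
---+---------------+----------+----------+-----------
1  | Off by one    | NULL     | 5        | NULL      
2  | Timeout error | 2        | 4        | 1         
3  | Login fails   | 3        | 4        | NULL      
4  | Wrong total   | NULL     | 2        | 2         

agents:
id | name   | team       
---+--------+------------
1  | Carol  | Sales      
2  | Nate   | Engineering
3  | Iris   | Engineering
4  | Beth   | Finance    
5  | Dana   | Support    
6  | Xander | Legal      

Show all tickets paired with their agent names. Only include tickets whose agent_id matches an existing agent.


INNER JOIN keeps only tickets rows whose agent_id matches an id in agents. Walk through each ticket:
  - ticket 1 (Off by one): agent_id=NULL, no match -> dropped
  - ticket 2 (Timeout error): agent_id=2 -> matches Nate
  - ticket 3 (Login fails): agent_id=3 -> matches Iris
  - ticket 4 (Wrong total): agent_id=NULL, no match -> dropped
So 2 of 4 rows are dropped.

SQL:
SELECT a.title, b.name AS agent
FROM tickets a
INNER JOIN agents b ON a.agent_id = b.id

Result:
title         | agent
--------------+------
Timeout error | Nate 
Login fails   | Iris 


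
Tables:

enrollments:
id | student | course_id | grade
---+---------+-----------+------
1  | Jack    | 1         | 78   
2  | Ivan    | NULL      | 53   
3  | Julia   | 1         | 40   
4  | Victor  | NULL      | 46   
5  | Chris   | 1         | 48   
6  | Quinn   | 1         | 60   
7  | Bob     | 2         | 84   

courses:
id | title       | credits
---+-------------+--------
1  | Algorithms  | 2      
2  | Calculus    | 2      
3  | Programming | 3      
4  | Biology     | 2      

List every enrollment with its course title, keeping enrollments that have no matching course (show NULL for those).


LEFT JOIN keeps every row from enrollments (the left table); where course_id has no match in courses, the course columns become NULL. Walk through each enrollment:
  - enrollment 1 (Jack): course_id=1 -> matches Algorithms
  - enrollment 2 (Ivan): course_id=NULL, no match -> kept with NULL
  - enrollment 3 (Julia): course_id=1 -> matches Algorithms
  - enrollment 4 (Victor): course_id=NULL, no match -> kept with NULL
  - enrollment 5 (Chris): course_id=1 -> matches Algorithms
  - enrollment 6 (Quinn): course_id=1 -> matches Algorithms
  - enrollment 7 (Bob): course_id=2 -> matches Calculus
All 7 rows appear; 2 have NULL course.

SQL:
SELECT a.student, b.title AS course
FROM enrollments a
LEFT JOIN courses b ON a.course_id = b.id

Result:
student | course    
--------+-----------
Jack    | Algorithms
Ivan    | NULL      
Julia   | Algorithms
Victor  | NULL      
Chris   | Algorithms
Quinn   | Algorithms
Bob     | Calculus  


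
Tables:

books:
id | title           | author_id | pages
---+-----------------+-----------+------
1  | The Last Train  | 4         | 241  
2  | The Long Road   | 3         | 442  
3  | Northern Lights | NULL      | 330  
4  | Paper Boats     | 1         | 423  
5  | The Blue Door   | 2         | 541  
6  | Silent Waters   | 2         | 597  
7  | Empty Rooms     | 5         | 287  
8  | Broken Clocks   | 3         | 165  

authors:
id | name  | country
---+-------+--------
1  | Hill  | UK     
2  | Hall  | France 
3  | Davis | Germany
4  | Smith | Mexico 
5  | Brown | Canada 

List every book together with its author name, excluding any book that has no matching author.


INNER JOIN keeps only books rows whose author_id matches an id in authors. Walk through each book:
  - book 1 (The Last Train): author_id=4 -> matches Smith
  - book 2 (The Long Road): author_id=3 -> matches Davis
  - book 3 (Northern Lights): author_id=NULL, no match -> dropped
  - book 4 (Paper Boats): author_id=1 -> matches Hill
  - book 5 (The Blue Door): author_id=2 -> matches Hall
  - book 6 (Silent Waters): author_id=2 -> matches Hall
  - book 7 (Empty Rooms): author_id=5 -> matches Brown
  - book 8 (Broken Clocks): author_id=3 -> matches Davis
So 1 of 8 rows is dropped.

SQL:
SELECT a.title, b.name AS author
FROM books a
INNER JOIN authors b ON a.author_id = b.id

Result:
title          | author
---------------+-------
The Last Train | Smith 
The Long Road  | Davis 
Paper Boats    | Hill  
The Blue Door  | Hall  
Silent Waters  | Hall  
Empty Rooms    | Brown 
Broken Clocks  | Davis 


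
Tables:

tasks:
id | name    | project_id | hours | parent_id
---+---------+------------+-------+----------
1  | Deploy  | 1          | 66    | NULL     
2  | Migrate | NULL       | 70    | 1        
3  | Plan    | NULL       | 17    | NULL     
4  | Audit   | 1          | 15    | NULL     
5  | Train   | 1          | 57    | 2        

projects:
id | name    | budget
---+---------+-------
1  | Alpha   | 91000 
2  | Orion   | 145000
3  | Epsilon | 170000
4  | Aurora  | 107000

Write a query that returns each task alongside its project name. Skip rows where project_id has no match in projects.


INNER JOIN keeps only tasks rows whose project_id matches an id in projects. Walk through each task:
  - task 1 (Deploy): project_id=1 -> matches Alpha
  - task 2 (Migrate): project_id=NULL, no match -> dropped
  - task 3 (Plan): project_id=NULL, no match -> dropped
  - task 4 (Audit): project_id=1 -> matches Alpha
  - task 5 (Train): project_id=1 -> matches Alpha
So 2 of 5 rows are dropped.

SQL:
SELECT a.name, b.name AS project
FROM tasks a
INNER JOIN projects b ON a.project_id = b.id

Result:
name   | project
-------+--------
Deploy | Alpha  
Audit  | Alpha  
Train  | Alpha  


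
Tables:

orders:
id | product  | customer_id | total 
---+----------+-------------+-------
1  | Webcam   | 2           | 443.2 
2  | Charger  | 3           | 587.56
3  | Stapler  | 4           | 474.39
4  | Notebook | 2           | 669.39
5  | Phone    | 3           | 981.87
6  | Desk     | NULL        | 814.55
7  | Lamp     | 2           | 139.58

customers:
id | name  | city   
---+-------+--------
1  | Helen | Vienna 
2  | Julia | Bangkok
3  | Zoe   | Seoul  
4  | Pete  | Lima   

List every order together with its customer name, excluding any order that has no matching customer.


INNER JOIN keeps only orders rows whose customer_id matches an id in customers. Walk through each order:
  - order 1 (Webcam): customer_id=2 -> matches Julia
  - order 2 (Charger): customer_id=3 -> matches Zoe
  - order 3 (Stapler): customer_id=4 -> matches Pete
  - order 4 (Notebook): customer_id=2 -> matches Julia
  - order 5 (Phone): customer_id=3 -> matches Zoe
  - order 6 (Desk): customer_id=NULL, no match -> dropped
  - order 7 (Lamp): customer_id=2 -> matches Julia
So 1 of 7 rows is dropped.

SQL:
SELECT a.product, b.name AS customer
FROM orders a
INNER JOIN customers b ON a.customer_id = b.id

Result:
product  | customer
---------+---------
Webcam   | Julia   
Charger  | Zoe     
Stapler  | Pete    
Notebook | Julia   
Phone    | Zoe     
Lamp     | Julia   


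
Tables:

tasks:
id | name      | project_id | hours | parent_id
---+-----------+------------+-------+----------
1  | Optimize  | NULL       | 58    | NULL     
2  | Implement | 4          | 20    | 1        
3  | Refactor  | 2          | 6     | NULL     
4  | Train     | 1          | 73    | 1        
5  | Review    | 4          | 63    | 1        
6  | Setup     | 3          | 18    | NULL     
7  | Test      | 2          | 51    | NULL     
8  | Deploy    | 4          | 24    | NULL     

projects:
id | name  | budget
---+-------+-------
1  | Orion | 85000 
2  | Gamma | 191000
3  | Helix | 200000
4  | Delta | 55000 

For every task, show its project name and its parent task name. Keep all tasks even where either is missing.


Two LEFT JOINs from the same base table tasks: one to projects via project_id, one to tasks itself via parent_id. Both are LEFT so every task is preserved.
Match against projects:
  - task 1 (Optimize): project_id=NULL, no match -> kept with NULL
  - task 2 (Implement): project_id=4 -> matches Delta
  - task 3 (Refactor): project_id=2 -> matches Gamma
  - task 4 (Train): project_id=1 -> matches Orion
  - task 5 (Review): project_id=4 -> matches Delta
  - task 6 (Setup): project_id=3 -> matches Helix
  - task 7 (Test): project_id=2 -> matches Gamma
  - task 8 (Deploy): project_id=4 -> matches Delta
Match against tasks (self):
  - task 1 (Optimize): parent_id=NULL -> NULL
  - task 2 (Implement): parent_id=1 -> Optimize
  - task 3 (Refactor): parent_id=NULL -> NULL
  - task 4 (Train): parent_id=1 -> Optimize
  - task 5 (Review): parent_id=1 -> Optimize
  - task 6 (Setup): parent_id=NULL -> NULL
  - task 7 (Test): parent_id=NULL -> NULL
  - task 8 (Deploy): parent_id=NULL -> NULL

SQL:
SELECT a.name, b.name AS project, c.name AS parent
FROM tasks a
LEFT JOIN projects b ON a.project_id = b.id
LEFT JOIN tasks c ON a.parent_id = c.id

Result:
name      | project | parent  
----------+---------+---------
Optimize  | NULL    | NULL    
Implement | Delta   | Optimize
Refactor  | Gamma   | NULL    
Train     | Orion   | Optimize
Review    | Delta   | Optimize
Setup     | Helix   | NULL    
Test      | Gamma   | NULL    
Deploy    | Delta   | NULL    


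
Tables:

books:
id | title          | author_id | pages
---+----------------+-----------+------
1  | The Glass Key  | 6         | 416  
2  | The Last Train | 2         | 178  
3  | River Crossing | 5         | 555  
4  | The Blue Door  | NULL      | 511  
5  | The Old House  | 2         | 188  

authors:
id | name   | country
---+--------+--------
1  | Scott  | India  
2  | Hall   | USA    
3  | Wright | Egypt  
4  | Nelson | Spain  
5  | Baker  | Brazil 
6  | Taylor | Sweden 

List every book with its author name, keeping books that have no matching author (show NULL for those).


LEFT JOIN keeps every row from books (the left table); where author_id has no match in authors, the author columns become NULL. Walk through each book:
  - book 1 (The Glass Key): author_id=6 -> matches Taylor
  - book 2 (The Last Train): author_id=2 -> matches Hall
  - book 3 (River Crossing): author_id=5 -> matches Baker
  - book 4 (The Blue Door): author_id=NULL, no match -> kept with NULL
  - book 5 (The Old House): author_id=2 -> matches Hall
All 5 rows appear; 1 has NULL author.

SQL:
SELECT a.title, b.name AS author
FROM books a
LEFT JOIN authors b ON a.author_id = b.id

Result:
title          | author
---------------+-------
The Glass Key  | Taylor
The Last Train | Hall  
River Crossing | Baker 
The Blue Door  | NULL  
The Old House  | Hall  


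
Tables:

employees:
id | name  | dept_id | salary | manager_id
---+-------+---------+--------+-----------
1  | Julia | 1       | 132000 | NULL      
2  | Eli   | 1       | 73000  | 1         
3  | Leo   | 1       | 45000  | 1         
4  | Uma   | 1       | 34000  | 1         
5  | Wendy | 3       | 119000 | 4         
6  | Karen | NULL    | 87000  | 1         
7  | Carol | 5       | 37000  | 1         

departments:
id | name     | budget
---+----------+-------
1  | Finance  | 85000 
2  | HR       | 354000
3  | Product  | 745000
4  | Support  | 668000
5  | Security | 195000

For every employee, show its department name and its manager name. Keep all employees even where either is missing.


Two LEFT JOINs from the same base table employees: one to departments via dept_id, one to employees itself via manager_id. Both are LEFT so every employee is preserved.
Match against departments:
  - employee 1 (Julia): dept_id=1 -> matches Finance
  - employee 2 (Eli): dept_id=1 -> matches Finance
  - employee 3 (Leo): dept_id=1 -> matches Finance
  - employee 4 (Uma): dept_id=1 -> matches Finance
  - employee 5 (Wendy): dept_id=3 -> matches Product
  - employee 6 (Karen): dept_id=NULL, no match -> kept with NULL
  - employee 7 (Carol): dept_id=5 -> matches Security
Match against employees (self):
  - employee 1 (Julia): manager_id=NULL -> NULL
  - employee 2 (Eli): manager_id=1 -> Julia
  - employee 3 (Leo): manager_id=1 -> Julia
  - employee 4 (Uma): manager_id=1 -> Julia
  - employee 5 (Wendy): manager_id=4 -> Uma
  - employee 6 (Karen): manager_id=1 -> Julia
  - employee 7 (Carol): manager_id=1 -> Julia

SQL:
SELECT a.name, b.name AS department, c.name AS manager
FROM employees a
LEFT JOIN departments b ON a.dept_id = b.id
LEFT JOIN employees c ON a.manager_id = c.id

Result:
name  | department | manager
------+------------+--------
Julia | Finance    | NULL   
Eli   | Finance    | Julia  
Leo   | Finance    | Julia  
Uma   | Finance    | Julia  
Wendy | Product    | Uma    
Karen | NULL       | Julia  
Carol | Security   | Julia  


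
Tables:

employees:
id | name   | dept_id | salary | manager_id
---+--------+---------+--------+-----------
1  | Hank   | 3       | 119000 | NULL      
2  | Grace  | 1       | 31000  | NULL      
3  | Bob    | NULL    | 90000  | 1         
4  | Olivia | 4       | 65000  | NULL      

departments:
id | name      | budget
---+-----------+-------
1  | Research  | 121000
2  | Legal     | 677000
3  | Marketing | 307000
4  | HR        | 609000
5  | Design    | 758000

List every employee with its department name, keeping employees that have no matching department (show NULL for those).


LEFT JOIN keeps every row from employees (the left table); where dept_id has no match in departments, the department columns become NULL. Walk through each employee:
  - employee 1 (Hank): dept_id=3 -> matches Marketing
  - employee 2 (Grace): dept_id=1 -> matches Research
  - employee 3 (Bob): dept_id=NULL, no match -> kept with NULL
  - employee 4 (Olivia): dept_id=4 -> matches HR
All 4 rows appear; 1 has NULL department.

SQL:
SELECT a.name, b.name AS department
FROM employees a
LEFT JOIN departments b ON a.dept_id = b.id

Result:
name   | department
-------+-----------
Hank   | Marketing 
Grace  | Research  
Bob    | NULL      
Olivia | HR        


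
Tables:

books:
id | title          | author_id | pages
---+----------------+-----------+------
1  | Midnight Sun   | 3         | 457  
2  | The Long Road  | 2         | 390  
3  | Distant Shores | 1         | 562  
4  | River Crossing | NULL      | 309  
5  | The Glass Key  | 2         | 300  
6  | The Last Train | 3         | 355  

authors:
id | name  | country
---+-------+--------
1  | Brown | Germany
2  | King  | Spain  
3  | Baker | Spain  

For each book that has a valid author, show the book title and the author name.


INNER JOIN keeps only books rows whose author_id matches an id in authors. Walk through each book:
  - book 1 (Midnight Sun): author_id=3 -> matches Baker
  - book 2 (The Long Road): author_id=2 -> matches King
  - book 3 (Distant Shores): author_id=1 -> matches Brown
  - book 4 (River Crossing): author_id=NULL, no match -> dropped
  - book 5 (The Glass Key): author_id=2 -> matches King
  - book 6 (The Last Train): author_id=3 -> matches Baker
So 1 of 6 rows is dropped.

SQL:
SELECT a.title, b.name AS author
FROM books a
INNER JOIN authors b ON a.author_id = b.id

Result:
title          | author
---------------+-------
Midnight Sun   | Baker 
The Long Road  | King  
Distant Shores | Brown 
The Glass Key  | King  
The Last Train | Baker 


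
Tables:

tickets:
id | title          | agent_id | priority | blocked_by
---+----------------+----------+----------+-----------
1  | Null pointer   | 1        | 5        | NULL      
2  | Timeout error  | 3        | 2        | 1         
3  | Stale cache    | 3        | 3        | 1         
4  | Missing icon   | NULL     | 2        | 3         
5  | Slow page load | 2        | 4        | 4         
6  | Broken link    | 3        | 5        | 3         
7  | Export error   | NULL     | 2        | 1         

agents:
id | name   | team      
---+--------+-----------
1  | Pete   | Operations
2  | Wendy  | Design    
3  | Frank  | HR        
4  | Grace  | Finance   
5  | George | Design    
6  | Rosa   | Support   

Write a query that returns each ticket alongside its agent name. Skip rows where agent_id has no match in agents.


INNER JOIN keeps only tickets rows whose agent_id matches an id in agents. Walk through each ticket:
  - ticket 1 (Null pointer): agent_id=1 -> matches Pete
  - ticket 2 (Timeout error): agent_id=3 -> matches Frank
  - ticket 3 (Stale cache): agent_id=3 -> matches Frank
  - ticket 4 (Missing icon): agent_id=NULL, no match -> dropped
  - ticket 5 (Slow page load): agent_id=2 -> matches Wendy
  - ticket 6 (Broken link): agent_id=3 -> matches Frank
  - ticket 7 (Export error): agent_id=NULL, no match -> dropped
So 2 of 7 rows are dropped.

SQL:
SELECT a.title, b.name AS agent
FROM tickets a
INNER JOIN agents b ON a.agent_id = b.id

Result:
title          | agent
---------------+------
Null pointer   | Pete 
Timeout error  | Frank
Stale cache    | Frank
Slow page load | Wendy
Broken link    | Frank
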